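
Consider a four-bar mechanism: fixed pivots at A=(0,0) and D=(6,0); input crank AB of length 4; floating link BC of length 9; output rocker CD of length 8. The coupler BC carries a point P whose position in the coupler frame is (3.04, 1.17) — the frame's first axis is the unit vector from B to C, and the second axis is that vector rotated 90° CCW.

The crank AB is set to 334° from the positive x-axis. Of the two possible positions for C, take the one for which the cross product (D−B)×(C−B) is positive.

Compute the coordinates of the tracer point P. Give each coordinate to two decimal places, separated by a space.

A=(0,0), D=(6.00,0)
B = A + 4.00·(cos334°, sin334°) = (3.5952, -1.7535)
|BD| = 2.9762
circle(B,9.00) ∩ circle(D,8.00): a=4.3441, h=7.8822
  candidates: C₊=(2.4613,7.1748) cross=23.459; C₋=(11.7492,-5.5630) cross=-23.459
  mode + wants cross > 0 → take C=(2.4613,7.1748) (cross=23.459)
ex = (C−B)/|BC| = (-0.1260,0.9920); ey = (-0.9920,-0.1260)
P = B + 3.04·ex + 1.17·ey = (2.0515,1.1149)

2.05 1.11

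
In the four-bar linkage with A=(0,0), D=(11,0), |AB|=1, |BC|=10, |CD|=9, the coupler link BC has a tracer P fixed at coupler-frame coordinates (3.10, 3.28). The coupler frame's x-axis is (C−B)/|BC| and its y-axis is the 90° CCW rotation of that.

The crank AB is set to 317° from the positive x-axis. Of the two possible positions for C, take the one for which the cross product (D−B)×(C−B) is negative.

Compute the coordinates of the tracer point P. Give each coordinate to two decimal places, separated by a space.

A=(0,0), D=(11.00,0)
B = A + 1.00·(cos317°, sin317°) = (0.7314, -0.6820)
|BD| = 10.2913
circle(B,10.00) ∩ circle(D,9.00): a=6.0687, h=7.9480
  candidates: C₊=(6.2601,7.6507) cross=81.795; C₋=(7.3135,-8.2103) cross=-81.795
  mode - wants cross < 0 → take C=(7.3135,-8.2103) (cross=-81.795)
ex = (C−B)/|BC| = (0.6582,-0.7528); ey = (0.7528,0.6582)
P = B + 3.10·ex + 3.28·ey = (5.2411,-0.8568)

5.24 -0.86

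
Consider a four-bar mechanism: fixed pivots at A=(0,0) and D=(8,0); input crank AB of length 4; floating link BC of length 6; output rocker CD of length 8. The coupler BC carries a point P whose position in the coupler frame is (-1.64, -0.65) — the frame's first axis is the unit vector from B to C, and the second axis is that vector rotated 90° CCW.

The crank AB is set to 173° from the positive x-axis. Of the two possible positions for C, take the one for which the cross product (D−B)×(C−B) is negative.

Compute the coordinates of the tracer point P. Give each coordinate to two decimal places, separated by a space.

A=(0,0), D=(8.00,0)
B = A + 4.00·(cos173°, sin173°) = (-3.9702, 0.4875)
|BD| = 11.9801
circle(B,6.00) ∩ circle(D,8.00): a=4.8214, h=3.5712
  candidates: C₊=(0.9926,3.8596) cross=42.784; C₋=(0.7020,-3.2770) cross=-42.784
  mode - wants cross < 0 → take C=(0.7020,-3.2770) (cross=-42.784)
ex = (C−B)/|BC| = (0.7787,-0.6274); ey = (0.6274,0.7787)
P = B + -1.64·ex + -0.65·ey = (-5.6551,1.0103)

-5.66 1.01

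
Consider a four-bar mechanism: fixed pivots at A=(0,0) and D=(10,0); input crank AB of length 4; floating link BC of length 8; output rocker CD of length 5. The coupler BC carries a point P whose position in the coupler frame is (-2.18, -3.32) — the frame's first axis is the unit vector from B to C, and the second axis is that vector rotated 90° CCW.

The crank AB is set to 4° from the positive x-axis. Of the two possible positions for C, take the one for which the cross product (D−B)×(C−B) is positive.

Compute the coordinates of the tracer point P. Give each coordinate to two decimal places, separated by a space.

4.18 -3.69

A=(0,0), D=(10.00,0)
B = A + 4.00·(cos4°, sin4°) = (3.9903, 0.2790)
|BD| = 6.0162
circle(B,8.00) ∩ circle(D,5.00): a=6.2493, h=4.9946
  candidates: C₊=(10.4645,4.9784) cross=30.048; C₋=(10.0012,-5.0000) cross=-30.048
  mode + wants cross > 0 → take C=(10.4645,4.9784) (cross=30.048)
ex = (C−B)/|BC| = (0.8093,0.5874); ey = (-0.5874,0.8093)
P = B + -2.18·ex + -3.32·ey = (4.1762,-3.6884)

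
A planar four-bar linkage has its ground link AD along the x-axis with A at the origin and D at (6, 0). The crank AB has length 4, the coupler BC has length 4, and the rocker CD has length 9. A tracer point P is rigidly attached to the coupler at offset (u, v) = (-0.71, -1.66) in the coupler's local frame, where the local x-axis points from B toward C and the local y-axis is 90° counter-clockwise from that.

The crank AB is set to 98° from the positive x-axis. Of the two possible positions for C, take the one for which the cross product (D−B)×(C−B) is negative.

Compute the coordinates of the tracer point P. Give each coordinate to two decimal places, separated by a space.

A=(0,0), D=(6.00,0)
B = A + 4.00·(cos98°, sin98°) = (-0.5567, 3.9611)
|BD| = 7.6603
circle(B,4.00) ∩ circle(D,9.00): a=-0.4125, h=3.9787
  candidates: C₊=(1.1476,7.5798) cross=30.478; C₋=(-2.9671,0.7689) cross=-30.478
  mode - wants cross < 0 → take C=(-2.9671,0.7689) (cross=-30.478)
ex = (C−B)/|BC| = (-0.6026,-0.7980); ey = (0.7980,-0.6026)
P = B + -0.71·ex + -1.66·ey = (-1.4536,5.5280)

-1.45 5.53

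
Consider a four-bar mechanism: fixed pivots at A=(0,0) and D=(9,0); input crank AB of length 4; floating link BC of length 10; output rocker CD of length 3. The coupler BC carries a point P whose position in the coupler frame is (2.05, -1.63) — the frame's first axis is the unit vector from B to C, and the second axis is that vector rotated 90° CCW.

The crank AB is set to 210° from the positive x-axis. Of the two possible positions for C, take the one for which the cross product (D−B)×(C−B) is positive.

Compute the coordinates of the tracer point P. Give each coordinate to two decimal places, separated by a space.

A=(0,0), D=(9.00,0)
B = A + 4.00·(cos210°, sin210°) = (-3.4641, -2.0000)
|BD| = 12.6235
circle(B,10.00) ∩ circle(D,3.00): a=9.9161, h=1.2923
  candidates: C₊=(6.1221,0.8470) cross=16.313; C₋=(6.5315,-1.7049) cross=-16.313
  mode + wants cross > 0 → take C=(6.1221,0.8470) (cross=16.313)
ex = (C−B)/|BC| = (0.9586,0.2847); ey = (-0.2847,0.9586)
P = B + 2.05·ex + -1.63·ey = (-1.0349,-2.9789)

-1.03 -2.98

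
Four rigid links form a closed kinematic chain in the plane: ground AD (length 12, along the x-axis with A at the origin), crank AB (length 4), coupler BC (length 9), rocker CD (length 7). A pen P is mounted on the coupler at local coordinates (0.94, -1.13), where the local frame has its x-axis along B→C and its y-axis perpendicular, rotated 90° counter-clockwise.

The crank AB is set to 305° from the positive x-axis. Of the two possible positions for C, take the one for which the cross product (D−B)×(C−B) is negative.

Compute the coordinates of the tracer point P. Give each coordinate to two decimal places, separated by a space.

2.71 -4.69

A=(0,0), D=(12.00,0)
B = A + 4.00·(cos305°, sin305°) = (2.2943, -3.2766)
|BD| = 10.2439
circle(B,9.00) ∩ circle(D,7.00): a=6.6838, h=6.0271
  candidates: C₊=(6.6992,4.5718) cross=61.741; C₋=(10.5548,-6.8492) cross=-61.741
  mode - wants cross < 0 → take C=(10.5548,-6.8492) (cross=-61.741)
ex = (C−B)/|BC| = (0.9178,-0.3970); ey = (0.3970,0.9178)
P = B + 0.94·ex + -1.13·ey = (2.7085,-4.6869)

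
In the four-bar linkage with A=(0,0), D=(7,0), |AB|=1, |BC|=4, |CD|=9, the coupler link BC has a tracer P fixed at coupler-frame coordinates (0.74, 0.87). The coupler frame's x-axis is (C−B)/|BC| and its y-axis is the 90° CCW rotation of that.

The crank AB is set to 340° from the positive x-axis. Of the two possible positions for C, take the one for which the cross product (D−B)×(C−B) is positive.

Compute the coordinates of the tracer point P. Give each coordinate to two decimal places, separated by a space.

-0.20 -0.31

A=(0,0), D=(7.00,0)
B = A + 1.00·(cos340°, sin340°) = (0.9397, -0.3420)
|BD| = 6.0700
circle(B,4.00) ∩ circle(D,9.00): a=-2.3193, h=3.2590
  candidates: C₊=(-1.5595,2.7811) cross=19.782; C₋=(-1.1923,-3.7265) cross=-19.782
  mode + wants cross > 0 → take C=(-1.5595,2.7811) (cross=19.782)
ex = (C−B)/|BC| = (-0.6248,0.7808); ey = (-0.7808,-0.6248)
P = B + 0.74·ex + 0.87·ey = (-0.2019,-0.3078)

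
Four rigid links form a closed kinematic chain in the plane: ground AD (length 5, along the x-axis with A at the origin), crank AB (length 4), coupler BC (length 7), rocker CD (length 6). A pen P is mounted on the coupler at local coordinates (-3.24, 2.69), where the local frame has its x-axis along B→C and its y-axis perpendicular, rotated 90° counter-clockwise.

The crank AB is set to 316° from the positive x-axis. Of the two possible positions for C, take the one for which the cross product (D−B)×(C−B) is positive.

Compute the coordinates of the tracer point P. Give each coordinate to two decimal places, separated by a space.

A=(0,0), D=(5.00,0)
B = A + 4.00·(cos316°, sin316°) = (2.8774, -2.7786)
|BD| = 3.4966
circle(B,7.00) ∩ circle(D,6.00): a=3.6072, h=5.9990
  candidates: C₊=(0.3000,3.7296) cross=20.976; C₋=(9.8343,-3.5538) cross=-20.976
  mode + wants cross > 0 → take C=(0.3000,3.7296) (cross=20.976)
ex = (C−B)/|BC| = (-0.3682,0.9297); ey = (-0.9297,-0.3682)
P = B + -3.24·ex + 2.69·ey = (1.5693,-6.7815)

1.57 -6.78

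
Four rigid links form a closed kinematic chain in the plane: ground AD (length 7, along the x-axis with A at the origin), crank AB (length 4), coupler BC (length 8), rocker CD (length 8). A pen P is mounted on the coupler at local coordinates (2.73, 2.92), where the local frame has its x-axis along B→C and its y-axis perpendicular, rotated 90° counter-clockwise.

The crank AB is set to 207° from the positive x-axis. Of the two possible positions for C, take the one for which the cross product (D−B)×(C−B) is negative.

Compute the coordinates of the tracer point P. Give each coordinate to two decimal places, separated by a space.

A=(0,0), D=(7.00,0)
B = A + 4.00·(cos207°, sin207°) = (-3.5640, -1.8160)
|BD| = 10.7190
circle(B,8.00) ∩ circle(D,8.00): a=5.3595, h=5.9394
  candidates: C₊=(0.7118,4.9455) cross=63.664; C₋=(2.7242,-6.7615) cross=-63.664
  mode - wants cross < 0 → take C=(2.7242,-6.7615) (cross=-63.664)
ex = (C−B)/|BC| = (0.7860,-0.6182); ey = (0.6182,0.7860)
P = B + 2.73·ex + 2.92·ey = (0.3869,-1.2084)

0.39 -1.21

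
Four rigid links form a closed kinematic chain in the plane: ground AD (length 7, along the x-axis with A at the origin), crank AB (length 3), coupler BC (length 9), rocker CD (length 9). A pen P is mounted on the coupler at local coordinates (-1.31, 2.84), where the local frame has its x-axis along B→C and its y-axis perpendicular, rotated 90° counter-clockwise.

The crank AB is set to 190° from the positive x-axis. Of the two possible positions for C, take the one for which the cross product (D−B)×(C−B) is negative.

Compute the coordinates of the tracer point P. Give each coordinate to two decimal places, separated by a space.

A=(0,0), D=(7.00,0)
B = A + 3.00·(cos190°, sin190°) = (-2.9544, -0.5209)
|BD| = 9.9680
circle(B,9.00) ∩ circle(D,9.00): a=4.9840, h=7.4940
  candidates: C₊=(1.6311,7.2233) cross=74.700; C₋=(2.4144,-7.7442) cross=-74.700
  mode - wants cross < 0 → take C=(2.4144,-7.7442) (cross=-74.700)
ex = (C−B)/|BC| = (0.5965,-0.8026); ey = (0.8026,0.5965)
P = B + -1.31·ex + 2.84·ey = (-1.4566,2.2246)

-1.46 2.22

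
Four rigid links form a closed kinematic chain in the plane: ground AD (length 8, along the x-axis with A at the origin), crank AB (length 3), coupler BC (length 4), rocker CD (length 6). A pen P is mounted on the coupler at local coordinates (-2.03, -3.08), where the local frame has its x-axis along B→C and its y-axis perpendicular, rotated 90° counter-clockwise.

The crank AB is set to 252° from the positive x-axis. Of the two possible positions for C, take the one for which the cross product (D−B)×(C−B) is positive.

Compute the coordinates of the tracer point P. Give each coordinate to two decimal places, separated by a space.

A=(0,0), D=(8.00,0)
B = A + 3.00·(cos252°, sin252°) = (-0.9271, -2.8532)
|BD| = 9.3719
circle(B,4.00) ∩ circle(D,6.00): a=3.6189, h=1.7039
  candidates: C₊=(2.0014,-0.1284) cross=15.969; C₋=(3.0388,-3.3744) cross=-15.969
  mode + wants cross > 0 → take C=(2.0014,-0.1284) (cross=15.969)
ex = (C−B)/|BC| = (0.7321,0.6812); ey = (-0.6812,0.7321)
P = B + -2.03·ex + -3.08·ey = (-0.3152,-6.4909)

-0.32 -6.49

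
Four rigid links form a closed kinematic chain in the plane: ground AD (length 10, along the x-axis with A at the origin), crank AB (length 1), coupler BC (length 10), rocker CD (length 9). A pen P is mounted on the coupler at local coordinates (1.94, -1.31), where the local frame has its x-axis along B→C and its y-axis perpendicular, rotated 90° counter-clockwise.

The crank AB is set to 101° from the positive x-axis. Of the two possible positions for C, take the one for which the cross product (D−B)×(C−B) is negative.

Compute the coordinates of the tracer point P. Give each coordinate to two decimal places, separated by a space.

-0.29 -1.36

A=(0,0), D=(10.00,0)
B = A + 1.00·(cos101°, sin101°) = (-0.1908, 0.9816)
|BD| = 10.2380
circle(B,10.00) ∩ circle(D,9.00): a=6.0469, h=7.9646
  candidates: C₊=(6.5919,8.3298) cross=81.541; C₋=(5.0646,-7.5261) cross=-81.541
  mode - wants cross < 0 → take C=(5.0646,-7.5261) (cross=-81.541)
ex = (C−B)/|BC| = (0.5255,-0.8508); ey = (0.8508,0.5255)
P = B + 1.94·ex + -1.31·ey = (-0.2858,-1.3573)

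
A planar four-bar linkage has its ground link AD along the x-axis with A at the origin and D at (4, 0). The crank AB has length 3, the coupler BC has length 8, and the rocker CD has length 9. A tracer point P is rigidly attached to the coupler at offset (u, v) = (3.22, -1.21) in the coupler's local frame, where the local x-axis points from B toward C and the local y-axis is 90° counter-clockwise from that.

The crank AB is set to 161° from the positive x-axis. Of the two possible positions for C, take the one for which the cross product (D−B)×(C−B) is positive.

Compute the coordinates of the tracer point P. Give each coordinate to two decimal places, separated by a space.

A=(0,0), D=(4.00,0)
B = A + 3.00·(cos161°, sin161°) = (-2.8366, 0.9767)
|BD| = 6.9060
circle(B,8.00) ∩ circle(D,9.00): a=2.2222, h=7.6852
  candidates: C₊=(0.4502,8.2704) cross=53.074; C₋=(-1.7236,-6.9455) cross=-53.074
  mode + wants cross > 0 → take C=(0.4502,8.2704) (cross=53.074)
ex = (C−B)/|BC| = (0.4108,0.9117); ey = (-0.9117,0.4108)
P = B + 3.22·ex + -1.21·ey = (-0.4105,3.4153)

-0.41 3.42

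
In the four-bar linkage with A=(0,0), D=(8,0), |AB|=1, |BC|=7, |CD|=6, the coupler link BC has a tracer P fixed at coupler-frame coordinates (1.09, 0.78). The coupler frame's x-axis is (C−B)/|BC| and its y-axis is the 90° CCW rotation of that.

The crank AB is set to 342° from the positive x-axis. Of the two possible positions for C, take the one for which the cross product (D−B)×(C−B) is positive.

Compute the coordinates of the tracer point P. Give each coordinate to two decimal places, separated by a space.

0.98 1.03

A=(0,0), D=(8.00,0)
B = A + 1.00·(cos342°, sin342°) = (0.9511, -0.3090)
|BD| = 7.0557
circle(B,7.00) ∩ circle(D,6.00): a=4.4491, h=5.4042
  candidates: C₊=(5.1592,5.2849) cross=38.131; C₋=(5.6326,-5.5132) cross=-38.131
  mode + wants cross > 0 → take C=(5.1592,5.2849) (cross=38.131)
ex = (C−B)/|BC| = (0.6012,0.7991); ey = (-0.7991,0.6012)
P = B + 1.09·ex + 0.78·ey = (0.9830,1.0309)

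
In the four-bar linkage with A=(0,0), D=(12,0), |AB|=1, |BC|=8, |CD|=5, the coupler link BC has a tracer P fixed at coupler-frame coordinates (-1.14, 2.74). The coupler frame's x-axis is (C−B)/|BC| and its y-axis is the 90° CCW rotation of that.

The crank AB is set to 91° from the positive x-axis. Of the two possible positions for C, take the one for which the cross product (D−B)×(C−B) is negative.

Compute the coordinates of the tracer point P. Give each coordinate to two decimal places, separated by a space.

A=(0,0), D=(12.00,0)
B = A + 1.00·(cos91°, sin91°) = (-0.0175, 0.9998)
|BD| = 12.0590
circle(B,8.00) ∩ circle(D,5.00): a=7.6465, h=2.3517
  candidates: C₊=(7.7977,2.7094) cross=28.359; C₋=(7.4078,-1.9777) cross=-28.359
  mode - wants cross < 0 → take C=(7.4078,-1.9777) (cross=-28.359)
ex = (C−B)/|BC| = (0.9282,-0.3722); ey = (0.3722,0.9282)
P = B + -1.14·ex + 2.74·ey = (-0.0557,3.9673)

-0.06 3.97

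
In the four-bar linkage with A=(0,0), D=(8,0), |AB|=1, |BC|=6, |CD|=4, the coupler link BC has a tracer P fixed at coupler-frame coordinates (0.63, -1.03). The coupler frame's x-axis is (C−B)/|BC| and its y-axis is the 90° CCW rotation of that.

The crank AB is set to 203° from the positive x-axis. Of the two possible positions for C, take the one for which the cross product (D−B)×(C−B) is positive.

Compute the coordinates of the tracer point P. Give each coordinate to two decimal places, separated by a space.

0.07 -1.08

A=(0,0), D=(8.00,0)
B = A + 1.00·(cos203°, sin203°) = (-0.9205, -0.3907)
|BD| = 8.9291
circle(B,6.00) ∩ circle(D,4.00): a=5.5845, h=2.1940
  candidates: C₊=(4.5626,2.0456) cross=19.591; C₋=(4.7546,-2.3383) cross=-19.591
  mode + wants cross > 0 → take C=(4.5626,2.0456) (cross=19.591)
ex = (C−B)/|BC| = (0.9139,0.4060); ey = (-0.4060,0.9139)
P = B + 0.63·ex + -1.03·ey = (0.0735,-1.0762)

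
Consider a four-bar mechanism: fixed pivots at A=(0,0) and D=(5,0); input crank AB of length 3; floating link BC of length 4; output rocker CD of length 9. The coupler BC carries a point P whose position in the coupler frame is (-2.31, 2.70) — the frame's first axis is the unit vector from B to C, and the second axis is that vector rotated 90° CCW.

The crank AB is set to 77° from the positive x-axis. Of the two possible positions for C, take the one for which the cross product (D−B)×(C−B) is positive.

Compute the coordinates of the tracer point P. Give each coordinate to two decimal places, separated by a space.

-0.47 -0.44

A=(0,0), D=(5.00,0)
B = A + 3.00·(cos77°, sin77°) = (0.6749, 2.9231)
|BD| = 5.2203
circle(B,4.00) ∩ circle(D,9.00): a=-3.6156, h=1.7111
  candidates: C₊=(-1.3626,6.3653) cross=8.932; C₋=(-3.2788,3.5300) cross=-8.932
  mode + wants cross > 0 → take C=(-1.3626,6.3653) (cross=8.932)
ex = (C−B)/|BC| = (-0.5094,0.8605); ey = (-0.8605,-0.5094)
P = B + -2.31·ex + 2.70·ey = (-0.4720,-0.4400)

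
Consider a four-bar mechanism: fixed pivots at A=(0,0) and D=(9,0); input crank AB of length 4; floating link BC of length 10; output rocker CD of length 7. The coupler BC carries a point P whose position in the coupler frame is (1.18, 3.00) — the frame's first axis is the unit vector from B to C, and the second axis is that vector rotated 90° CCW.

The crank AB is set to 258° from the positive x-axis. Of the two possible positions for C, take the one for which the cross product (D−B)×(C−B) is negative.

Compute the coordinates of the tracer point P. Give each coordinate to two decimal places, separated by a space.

A=(0,0), D=(9.00,0)
B = A + 4.00·(cos258°, sin258°) = (-0.8316, -3.9126)
|BD| = 10.5816
circle(B,10.00) ∩ circle(D,7.00): a=7.7006, h=6.3797
  candidates: C₊=(3.9643,4.8623) cross=67.507; C₋=(8.6822,-6.9928) cross=-67.507
  mode - wants cross < 0 → take C=(8.6822,-6.9928) (cross=-67.507)
ex = (C−B)/|BC| = (0.9514,-0.3080); ey = (0.3080,0.9514)
P = B + 1.18·ex + 3.00·ey = (1.2150,-1.4219)

1.22 -1.42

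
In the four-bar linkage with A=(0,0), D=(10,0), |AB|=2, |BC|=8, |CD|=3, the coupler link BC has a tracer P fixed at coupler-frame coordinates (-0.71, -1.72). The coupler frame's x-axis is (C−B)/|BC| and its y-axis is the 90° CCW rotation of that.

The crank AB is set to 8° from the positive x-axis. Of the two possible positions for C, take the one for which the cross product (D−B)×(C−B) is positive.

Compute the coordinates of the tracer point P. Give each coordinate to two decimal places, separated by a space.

A=(0,0), D=(10.00,0)
B = A + 2.00·(cos8°, sin8°) = (1.9805, 0.2783)
|BD| = 8.0243
circle(B,8.00) ∩ circle(D,3.00): a=7.4392, h=2.9424
  candidates: C₊=(9.5174,2.9609) cross=23.611; C₋=(9.3132,-2.9203) cross=-23.611
  mode + wants cross > 0 → take C=(9.5174,2.9609) (cross=23.611)
ex = (C−B)/|BC| = (0.9421,0.3353); ey = (-0.3353,0.9421)
P = B + -0.71·ex + -1.72·ey = (1.8884,-1.5802)

1.89 -1.58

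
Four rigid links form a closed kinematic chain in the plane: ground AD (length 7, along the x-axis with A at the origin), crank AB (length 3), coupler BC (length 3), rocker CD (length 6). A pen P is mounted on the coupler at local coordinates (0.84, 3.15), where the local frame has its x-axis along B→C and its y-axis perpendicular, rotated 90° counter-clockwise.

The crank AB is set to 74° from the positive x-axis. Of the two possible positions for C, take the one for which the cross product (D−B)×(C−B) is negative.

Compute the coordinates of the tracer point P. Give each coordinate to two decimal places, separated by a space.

A=(0,0), D=(7.00,0)
B = A + 3.00·(cos74°, sin74°) = (0.8269, 2.8838)
|BD| = 6.8135
circle(B,3.00) ∩ circle(D,6.00): a=1.4254, h=2.6398
  candidates: C₊=(3.2356,4.6722) cross=17.986; C₋=(1.0010,-0.1112) cross=-17.986
  mode - wants cross < 0 → take C=(1.0010,-0.1112) (cross=-17.986)
ex = (C−B)/|BC| = (0.0580,-0.9983); ey = (0.9983,0.0580)
P = B + 0.84·ex + 3.15·ey = (4.0204,2.2280)

4.02 2.23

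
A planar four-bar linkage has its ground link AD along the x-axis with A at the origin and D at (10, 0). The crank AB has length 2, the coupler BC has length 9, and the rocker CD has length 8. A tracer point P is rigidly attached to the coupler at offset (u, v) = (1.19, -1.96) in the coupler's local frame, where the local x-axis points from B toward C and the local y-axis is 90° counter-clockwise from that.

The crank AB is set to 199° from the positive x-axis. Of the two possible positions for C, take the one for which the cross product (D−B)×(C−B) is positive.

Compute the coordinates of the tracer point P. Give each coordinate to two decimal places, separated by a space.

0.34 -1.18

A=(0,0), D=(10.00,0)
B = A + 2.00·(cos199°, sin199°) = (-1.8910, -0.6511)
|BD| = 11.9089
circle(B,9.00) ∩ circle(D,8.00): a=6.6682, h=6.0444
  candidates: C₊=(4.4367,5.7489) cross=71.982; C₋=(5.0977,-6.3219) cross=-71.982
  mode + wants cross > 0 → take C=(4.4367,5.7489) (cross=71.982)
ex = (C−B)/|BC| = (0.7031,0.7111); ey = (-0.7111,0.7031)
P = B + 1.19·ex + -1.96·ey = (0.3394,-1.1829)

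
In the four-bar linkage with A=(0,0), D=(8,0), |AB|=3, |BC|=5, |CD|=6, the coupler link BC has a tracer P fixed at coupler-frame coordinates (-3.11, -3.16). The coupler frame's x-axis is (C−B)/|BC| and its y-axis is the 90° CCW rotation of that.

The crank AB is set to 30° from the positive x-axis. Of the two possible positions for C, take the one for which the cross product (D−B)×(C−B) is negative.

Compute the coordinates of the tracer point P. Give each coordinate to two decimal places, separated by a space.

-0.86 4.27

A=(0,0), D=(8.00,0)
B = A + 3.00·(cos30°, sin30°) = (2.5981, 1.5000)
|BD| = 5.6063
circle(B,5.00) ∩ circle(D,6.00): a=1.8221, h=4.6562
  candidates: C₊=(5.5995,5.4989) cross=26.104; C₋=(3.1080,-3.4739) cross=-26.104
  mode - wants cross < 0 → take C=(3.1080,-3.4739) (cross=-26.104)
ex = (C−B)/|BC| = (0.1020,-0.9948); ey = (0.9948,0.1020)
P = B + -3.11·ex + -3.16·ey = (-0.8626,4.2715)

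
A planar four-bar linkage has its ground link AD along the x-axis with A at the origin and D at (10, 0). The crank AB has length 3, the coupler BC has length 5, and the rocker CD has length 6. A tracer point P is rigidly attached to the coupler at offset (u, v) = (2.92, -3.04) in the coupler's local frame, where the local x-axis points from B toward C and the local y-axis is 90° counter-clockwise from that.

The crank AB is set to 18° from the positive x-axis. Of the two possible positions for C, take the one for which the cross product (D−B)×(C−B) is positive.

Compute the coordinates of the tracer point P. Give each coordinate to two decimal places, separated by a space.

7.07 1.06

A=(0,0), D=(10.00,0)
B = A + 3.00·(cos18°, sin18°) = (2.8532, 0.9271)
|BD| = 7.2067
circle(B,5.00) ∩ circle(D,6.00): a=2.8402, h=4.1150
  candidates: C₊=(6.1991,4.6425) cross=29.656; C₋=(5.1404,-3.5191) cross=-29.656
  mode + wants cross > 0 → take C=(6.1991,4.6425) (cross=29.656)
ex = (C−B)/|BC| = (0.6692,0.7431); ey = (-0.7431,0.6692)
P = B + 2.92·ex + -3.04·ey = (7.0662,1.0626)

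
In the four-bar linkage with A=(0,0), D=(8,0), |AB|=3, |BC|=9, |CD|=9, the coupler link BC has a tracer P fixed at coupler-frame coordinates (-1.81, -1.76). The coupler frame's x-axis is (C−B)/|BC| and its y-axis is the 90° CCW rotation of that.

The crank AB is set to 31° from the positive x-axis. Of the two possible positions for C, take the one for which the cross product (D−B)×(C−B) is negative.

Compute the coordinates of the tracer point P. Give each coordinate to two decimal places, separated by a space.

0.74 3.28

A=(0,0), D=(8.00,0)
B = A + 3.00·(cos31°, sin31°) = (2.5715, 1.5451)
|BD| = 5.6441
circle(B,9.00) ∩ circle(D,9.00): a=2.8221, h=8.5461
  candidates: C₊=(7.6253,8.9922) cross=48.235; C₋=(2.9462,-7.4471) cross=-48.235
  mode - wants cross < 0 → take C=(2.9462,-7.4471) (cross=-48.235)
ex = (C−B)/|BC| = (0.0416,-0.9991); ey = (0.9991,0.0416)
P = B + -1.81·ex + -1.76·ey = (0.7377,3.2803)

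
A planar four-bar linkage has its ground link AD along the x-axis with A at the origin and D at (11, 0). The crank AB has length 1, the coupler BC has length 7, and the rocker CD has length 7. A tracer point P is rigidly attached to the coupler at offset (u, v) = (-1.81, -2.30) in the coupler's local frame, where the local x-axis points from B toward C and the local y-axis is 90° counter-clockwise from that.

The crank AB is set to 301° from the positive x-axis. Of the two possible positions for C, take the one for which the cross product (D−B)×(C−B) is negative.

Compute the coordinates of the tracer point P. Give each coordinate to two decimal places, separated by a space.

A=(0,0), D=(11.00,0)
B = A + 1.00·(cos301°, sin301°) = (0.5150, -0.8572)
|BD| = 10.5199
circle(B,7.00) ∩ circle(D,7.00): a=5.2600, h=4.6187
  candidates: C₊=(5.3812,4.1748) cross=48.589; C₋=(6.1339,-5.0320) cross=-48.589
  mode - wants cross < 0 → take C=(6.1339,-5.0320) (cross=-48.589)
ex = (C−B)/|BC| = (0.8027,-0.5964); ey = (0.5964,0.8027)
P = B + -1.81·ex + -2.30·ey = (-2.3095,-1.6239)

-2.31 -1.62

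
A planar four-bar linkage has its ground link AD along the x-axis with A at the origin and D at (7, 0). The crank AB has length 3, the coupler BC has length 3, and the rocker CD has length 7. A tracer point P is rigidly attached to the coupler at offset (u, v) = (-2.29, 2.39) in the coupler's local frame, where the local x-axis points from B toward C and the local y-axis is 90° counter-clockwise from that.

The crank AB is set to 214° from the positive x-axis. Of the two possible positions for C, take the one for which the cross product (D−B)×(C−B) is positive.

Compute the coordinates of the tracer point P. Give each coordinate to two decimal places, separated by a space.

A=(0,0), D=(7.00,0)
B = A + 3.00·(cos214°, sin214°) = (-2.4871, -1.6776)
|BD| = 9.6343
circle(B,3.00) ∩ circle(D,7.00): a=2.7412, h=1.2189
  candidates: C₊=(0.0000,-0.0000) cross=11.743; C₋=(0.4245,-2.4005) cross=-11.743
  mode + wants cross > 0 → take C=(0.0000,-0.0000) (cross=11.743)
ex = (C−B)/|BC| = (0.8290,0.5592); ey = (-0.5592,0.8290)
P = B + -2.29·ex + 2.39·ey = (-5.7221,-0.9767)

-5.72 -0.98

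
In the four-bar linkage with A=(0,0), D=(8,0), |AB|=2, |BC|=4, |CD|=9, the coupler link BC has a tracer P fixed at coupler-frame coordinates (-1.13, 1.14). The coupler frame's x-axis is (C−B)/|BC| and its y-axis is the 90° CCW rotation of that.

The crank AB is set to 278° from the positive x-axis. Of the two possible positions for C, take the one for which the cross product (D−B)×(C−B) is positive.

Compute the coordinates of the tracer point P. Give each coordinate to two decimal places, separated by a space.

-0.51 -3.38

A=(0,0), D=(8.00,0)
B = A + 2.00·(cos278°, sin278°) = (0.2783, -1.9805)
|BD| = 7.9716
circle(B,4.00) ∩ circle(D,9.00): a=-0.0912, h=3.9990
  candidates: C₊=(-0.8035,1.8704) cross=31.878; C₋=(1.1836,-5.8768) cross=-31.878
  mode + wants cross > 0 → take C=(-0.8035,1.8704) (cross=31.878)
ex = (C−B)/|BC| = (-0.2705,0.9627); ey = (-0.9627,-0.2705)
P = B + -1.13·ex + 1.14·ey = (-0.5135,-3.3767)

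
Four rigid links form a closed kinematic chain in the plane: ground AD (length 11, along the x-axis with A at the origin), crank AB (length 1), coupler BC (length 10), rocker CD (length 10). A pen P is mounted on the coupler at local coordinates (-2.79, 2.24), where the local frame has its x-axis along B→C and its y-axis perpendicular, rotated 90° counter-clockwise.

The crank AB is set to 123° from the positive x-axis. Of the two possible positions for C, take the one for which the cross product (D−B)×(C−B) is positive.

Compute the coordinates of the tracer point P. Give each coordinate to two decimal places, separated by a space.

-4.05 0.11

A=(0,0), D=(11.00,0)
B = A + 1.00·(cos123°, sin123°) = (-0.5446, 0.8387)
|BD| = 11.5751
circle(B,10.00) ∩ circle(D,10.00): a=5.7875, h=8.1550
  candidates: C₊=(5.8186,8.5529) cross=94.395; C₋=(4.6368,-7.7143) cross=-94.395
  mode + wants cross > 0 → take C=(5.8186,8.5529) (cross=94.395)
ex = (C−B)/|BC| = (0.6363,0.7714); ey = (-0.7714,0.6363)
P = B + -2.79·ex + 2.24·ey = (-4.0480,0.1117)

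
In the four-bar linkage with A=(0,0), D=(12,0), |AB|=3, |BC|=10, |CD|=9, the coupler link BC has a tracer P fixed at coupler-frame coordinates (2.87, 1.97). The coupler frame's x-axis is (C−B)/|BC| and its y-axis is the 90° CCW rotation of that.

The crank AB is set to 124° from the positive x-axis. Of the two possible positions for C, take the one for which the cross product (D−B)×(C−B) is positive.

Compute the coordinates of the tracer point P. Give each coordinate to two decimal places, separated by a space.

A=(0,0), D=(12.00,0)
B = A + 3.00·(cos124°, sin124°) = (-1.6776, 2.4871)
|BD| = 13.9019
circle(B,10.00) ∩ circle(D,9.00): a=7.6343, h=6.4589
  candidates: C₊=(6.9891,7.4760) cross=89.791; C₋=(4.6780,-5.2334) cross=-89.791
  mode + wants cross > 0 → take C=(6.9891,7.4760) (cross=89.791)
ex = (C−B)/|BC| = (0.8667,0.4989); ey = (-0.4989,0.8667)
P = B + 2.87·ex + 1.97·ey = (-0.1731,5.6263)

-0.17 5.63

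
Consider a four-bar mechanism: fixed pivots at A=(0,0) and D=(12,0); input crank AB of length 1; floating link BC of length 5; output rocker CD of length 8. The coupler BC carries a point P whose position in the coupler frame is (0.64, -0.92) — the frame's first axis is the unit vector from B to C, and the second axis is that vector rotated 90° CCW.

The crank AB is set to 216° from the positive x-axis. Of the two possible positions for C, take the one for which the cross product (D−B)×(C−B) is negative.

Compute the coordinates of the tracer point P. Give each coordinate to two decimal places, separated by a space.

A=(0,0), D=(12.00,0)
B = A + 1.00·(cos216°, sin216°) = (-0.8090, -0.5878)
|BD| = 12.8225
circle(B,5.00) ∩ circle(D,8.00): a=4.8905, h=1.0408
  candidates: C₊=(4.0286,0.6761) cross=13.345; C₋=(4.1240,-1.4033) cross=-13.345
  mode - wants cross < 0 → take C=(4.1240,-1.4033) (cross=-13.345)
ex = (C−B)/|BC| = (0.9866,-0.1631); ey = (0.1631,0.9866)
P = B + 0.64·ex + -0.92·ey = (-0.3276,-1.5998)

-0.33 -1.60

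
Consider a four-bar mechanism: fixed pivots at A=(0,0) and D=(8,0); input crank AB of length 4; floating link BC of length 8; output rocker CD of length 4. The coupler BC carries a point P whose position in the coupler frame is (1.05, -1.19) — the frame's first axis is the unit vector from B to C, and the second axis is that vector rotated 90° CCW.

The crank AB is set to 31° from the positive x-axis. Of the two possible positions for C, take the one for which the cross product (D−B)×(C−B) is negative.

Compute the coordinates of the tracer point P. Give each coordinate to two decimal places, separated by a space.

A=(0,0), D=(8.00,0)
B = A + 4.00·(cos31°, sin31°) = (3.4287, 2.0602)
|BD| = 5.0141
circle(B,8.00) ∩ circle(D,4.00): a=7.2935, h=3.2870
  candidates: C₊=(11.4287,2.0602) cross=16.481; C₋=(8.7276,-3.9333) cross=-16.481
  mode - wants cross < 0 → take C=(8.7276,-3.9333) (cross=-16.481)
ex = (C−B)/|BC| = (0.6624,-0.7492); ey = (0.7492,0.6624)
P = B + 1.05·ex + -1.19·ey = (3.2326,0.4853)

3.23 0.49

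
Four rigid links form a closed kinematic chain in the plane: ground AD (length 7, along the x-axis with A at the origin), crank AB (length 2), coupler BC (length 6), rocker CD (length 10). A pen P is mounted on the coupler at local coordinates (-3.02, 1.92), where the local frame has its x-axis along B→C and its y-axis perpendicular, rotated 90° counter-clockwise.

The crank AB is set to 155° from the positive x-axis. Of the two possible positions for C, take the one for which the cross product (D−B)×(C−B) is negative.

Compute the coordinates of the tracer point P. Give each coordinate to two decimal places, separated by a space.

-0.02 3.94

A=(0,0), D=(7.00,0)
B = A + 2.00·(cos155°, sin155°) = (-1.8126, 0.8452)
|BD| = 8.8531
circle(B,6.00) ∩ circle(D,10.00): a=0.8120, h=5.9448
  candidates: C₊=(-0.4368,6.6854) cross=52.630; C₋=(-1.5719,-5.1499) cross=-52.630
  mode - wants cross < 0 → take C=(-1.5719,-5.1499) (cross=-52.630)
ex = (C−B)/|BC| = (0.0401,-0.9992); ey = (0.9992,0.0401)
P = B + -3.02·ex + 1.92·ey = (-0.0153,3.9398)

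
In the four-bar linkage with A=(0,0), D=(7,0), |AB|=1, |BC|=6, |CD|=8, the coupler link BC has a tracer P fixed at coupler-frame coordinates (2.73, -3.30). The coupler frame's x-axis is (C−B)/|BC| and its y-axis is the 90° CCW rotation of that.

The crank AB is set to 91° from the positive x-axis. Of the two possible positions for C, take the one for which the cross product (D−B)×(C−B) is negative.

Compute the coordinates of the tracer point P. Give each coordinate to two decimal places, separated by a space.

-2.96 -2.11

A=(0,0), D=(7.00,0)
B = A + 1.00·(cos91°, sin91°) = (-0.0175, 0.9998)
|BD| = 7.0883
circle(B,6.00) ∩ circle(D,8.00): a=1.5691, h=5.7912
  candidates: C₊=(2.3528,6.5118) cross=41.050; C₋=(0.7191,-4.9548) cross=-41.050
  mode - wants cross < 0 → take C=(0.7191,-4.9548) (cross=-41.050)
ex = (C−B)/|BC| = (0.1228,-0.9924); ey = (0.9924,0.1228)
P = B + 2.73·ex + -3.30·ey = (-2.9574,-2.1146)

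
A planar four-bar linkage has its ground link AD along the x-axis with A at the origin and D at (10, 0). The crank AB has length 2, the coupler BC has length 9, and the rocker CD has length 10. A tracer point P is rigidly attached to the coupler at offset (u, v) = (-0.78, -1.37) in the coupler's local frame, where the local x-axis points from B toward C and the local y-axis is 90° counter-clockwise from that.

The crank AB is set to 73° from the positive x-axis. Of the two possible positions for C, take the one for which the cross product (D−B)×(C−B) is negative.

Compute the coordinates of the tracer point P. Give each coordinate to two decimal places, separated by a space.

A=(0,0), D=(10.00,0)
B = A + 2.00·(cos73°, sin73°) = (0.5847, 1.9126)
|BD| = 9.6076
circle(B,9.00) ∩ circle(D,10.00): a=3.8150, h=8.1514
  candidates: C₊=(5.9461,9.1414) cross=78.315; C₋=(2.7006,-6.8351) cross=-78.315
  mode - wants cross < 0 → take C=(2.7006,-6.8351) (cross=-78.315)
ex = (C−B)/|BC| = (0.2351,-0.9720); ey = (0.9720,0.2351)
P = B + -0.78·ex + -1.37·ey = (-0.9302,2.3487)

-0.93 2.35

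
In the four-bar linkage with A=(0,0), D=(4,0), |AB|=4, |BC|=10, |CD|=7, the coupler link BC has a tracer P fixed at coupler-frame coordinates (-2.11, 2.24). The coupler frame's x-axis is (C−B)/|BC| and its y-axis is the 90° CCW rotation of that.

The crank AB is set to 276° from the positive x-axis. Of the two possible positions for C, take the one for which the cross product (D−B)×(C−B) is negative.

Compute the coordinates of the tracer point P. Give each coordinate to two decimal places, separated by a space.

A=(0,0), D=(4.00,0)
B = A + 4.00·(cos276°, sin276°) = (0.4181, -3.9781)
|BD| = 5.3530
circle(B,10.00) ∩ circle(D,7.00): a=7.4402, h=6.6816
  candidates: C₊=(0.4312,6.0219) cross=35.767; C₋=(10.3620,-2.9198) cross=-35.767
  mode - wants cross < 0 → take C=(10.3620,-2.9198) (cross=-35.767)
ex = (C−B)/|BC| = (0.9944,0.1058); ey = (-0.1058,0.9944)
P = B + -2.11·ex + 2.24·ey = (-1.9171,-1.9740)

-1.92 -1.97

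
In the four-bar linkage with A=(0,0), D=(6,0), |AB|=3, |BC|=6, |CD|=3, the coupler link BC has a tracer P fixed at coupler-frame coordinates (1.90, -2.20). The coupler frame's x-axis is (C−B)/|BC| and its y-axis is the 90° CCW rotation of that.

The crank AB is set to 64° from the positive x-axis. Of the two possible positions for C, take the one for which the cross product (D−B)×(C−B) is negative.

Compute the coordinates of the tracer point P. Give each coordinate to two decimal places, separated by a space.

0.37 -0.05

A=(0,0), D=(6.00,0)
B = A + 3.00·(cos64°, sin64°) = (1.3151, 2.6964)
|BD| = 5.4054
circle(B,6.00) ∩ circle(D,3.00): a=5.2002, h=2.9930
  candidates: C₊=(7.3151,2.6964) cross=16.178; C₋=(4.3292,-2.4916) cross=-16.178
  mode - wants cross < 0 → take C=(4.3292,-2.4916) (cross=-16.178)
ex = (C−B)/|BC| = (0.5023,-0.8647); ey = (0.8647,0.5023)
P = B + 1.90·ex + -2.20·ey = (0.3673,-0.0516)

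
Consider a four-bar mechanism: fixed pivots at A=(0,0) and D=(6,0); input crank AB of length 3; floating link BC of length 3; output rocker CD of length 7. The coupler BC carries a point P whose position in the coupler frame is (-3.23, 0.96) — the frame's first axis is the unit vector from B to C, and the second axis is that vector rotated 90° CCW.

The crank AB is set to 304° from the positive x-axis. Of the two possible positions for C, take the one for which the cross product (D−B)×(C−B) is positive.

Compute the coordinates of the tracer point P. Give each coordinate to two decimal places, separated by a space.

A=(0,0), D=(6.00,0)
B = A + 3.00·(cos304°, sin304°) = (1.6776, -2.4871)
|BD| = 4.9869
circle(B,3.00) ∩ circle(D,7.00): a=-1.5171, h=2.5881
  candidates: C₊=(-0.9281,-1.0004) cross=12.907; C₋=(1.6534,-5.4870) cross=-12.907
  mode + wants cross > 0 → take C=(-0.9281,-1.0004) (cross=12.907)
ex = (C−B)/|BC| = (-0.8686,0.4956); ey = (-0.4956,-0.8686)
P = B + -3.23·ex + 0.96·ey = (4.0073,-4.9216)

4.01 -4.92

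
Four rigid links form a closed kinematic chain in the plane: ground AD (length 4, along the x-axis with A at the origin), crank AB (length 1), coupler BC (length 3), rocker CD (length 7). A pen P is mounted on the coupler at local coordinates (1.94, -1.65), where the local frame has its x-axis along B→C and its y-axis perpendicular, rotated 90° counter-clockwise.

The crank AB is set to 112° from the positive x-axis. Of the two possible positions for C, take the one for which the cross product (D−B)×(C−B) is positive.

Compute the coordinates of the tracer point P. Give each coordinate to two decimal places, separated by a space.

A=(0,0), D=(4.00,0)
B = A + 1.00·(cos112°, sin112°) = (-0.3746, 0.9272)
|BD| = 4.4718
circle(B,3.00) ∩ circle(D,7.00): a=-2.2366, h=1.9994
  candidates: C₊=(-2.1480,3.3469) cross=8.941; C₋=(-2.9772,-0.5650) cross=-8.941
  mode + wants cross > 0 → take C=(-2.1480,3.3469) (cross=8.941)
ex = (C−B)/|BC| = (-0.5911,0.8066); ey = (-0.8066,-0.5911)
P = B + 1.94·ex + -1.65·ey = (-0.1906,3.4673)

-0.19 3.47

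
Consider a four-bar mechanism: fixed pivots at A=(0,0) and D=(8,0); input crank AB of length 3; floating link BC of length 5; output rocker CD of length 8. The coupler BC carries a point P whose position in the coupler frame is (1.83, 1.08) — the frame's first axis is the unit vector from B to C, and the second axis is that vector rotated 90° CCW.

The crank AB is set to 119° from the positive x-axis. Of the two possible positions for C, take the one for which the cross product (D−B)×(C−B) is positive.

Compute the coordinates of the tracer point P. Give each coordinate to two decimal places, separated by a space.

A=(0,0), D=(8.00,0)
B = A + 3.00·(cos119°, sin119°) = (-1.4544, 2.6239)
|BD| = 9.8118
circle(B,5.00) ∩ circle(D,8.00): a=2.9185, h=4.0599
  candidates: C₊=(2.4434,5.7554) cross=39.834; C₋=(0.2721,-2.0686) cross=-39.834
  mode + wants cross > 0 → take C=(2.4434,5.7554) (cross=39.834)
ex = (C−B)/|BC| = (0.7796,0.6263); ey = (-0.6263,0.7796)
P = B + 1.83·ex + 1.08·ey = (-0.7042,4.6119)

-0.70 4.61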